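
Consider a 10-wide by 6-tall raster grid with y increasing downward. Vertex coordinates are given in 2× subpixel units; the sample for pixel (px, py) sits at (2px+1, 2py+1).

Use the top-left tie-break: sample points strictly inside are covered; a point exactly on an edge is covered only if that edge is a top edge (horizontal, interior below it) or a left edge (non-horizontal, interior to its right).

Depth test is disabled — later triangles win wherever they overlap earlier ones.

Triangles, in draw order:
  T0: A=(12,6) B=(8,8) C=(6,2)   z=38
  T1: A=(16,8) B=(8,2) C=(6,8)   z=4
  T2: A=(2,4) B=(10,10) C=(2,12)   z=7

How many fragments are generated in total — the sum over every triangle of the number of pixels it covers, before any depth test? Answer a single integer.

T0:
  2·area = 28
  edge (12, 6)→(8, 8): d=(-4,2) right/bottom  bias=-1
  edge (8, 8)→(6, 2): d=(-2,-6) top-left  bias=+0
  edge (6, 2)→(12, 6): d=(6,4) right/bottom  bias=-1
    (3,1)@(7, 3): e=[22,4,2] → █
    (4,1)@(9, 3): e=[18,16,-6] → ·
    (3,2)@(7, 5): e=[14,0,14] → █  [on edge]
    (4,2)@(9, 5): e=[10,12,6] → █
    (5,2)@(11, 5): e=[6,24,-2] → ·
    (3,3)@(7, 7): e=[6,-4,26] → ·
    (4,3)@(9, 7): e=[2,8,18] → █
    (5,3)@(11, 7): e=[-2,20,10] → ·
    (4,4)@(9, 9): e=[-6,4,30] → ·
    (4,5)@(9, 11): e=[-14,0,42] → ·  [on edge]
  covered (4 px):
    · · · · · · · · · ·
    · · · █ · · · · · ·
    · · · █ █ · · · · ·
    · · · · █ · · · · ·
    · · · · · · · · · ·
    · · · · · · · · · ·
T1:
  2·area = 60  (B↔C swapped to make it positive)
  edge (16, 8)→(6, 8): d=(-10,0) right/bottom  bias=-1
  edge (6, 8)→(8, 2): d=(2,-6) top-left  bias=+0
  edge (8, 2)→(16, 8): d=(8,6) right/bottom  bias=-1
    (4,1)@(9, 3): e=[50,8,2] → █
    (5,1)@(11, 3): e=[50,20,-10] → ·
    (3,2)@(7, 5): e=[30,0,30] → █  [on edge]
    (5,2)@(11, 5): e=[30,24,6] → █
    (6,2)@(13, 5): e=[30,36,-6] → ·
    (3,3)@(7, 7): e=[10,4,46] → █
    (6,3)@(13, 7): e=[10,40,10] → █
    (7,3)@(15, 7): e=[10,52,-2] → ·
    (3,4)@(7, 9): e=[-10,8,62] → ·
    (4,4)@(9, 9): e=[-10,20,50] → ·
    (5,4)@(11, 9): e=[-10,32,38] → ·
    (6,4)@(13, 9): e=[-10,44,26] → ·
    (2,5)@(5, 11): e=[-30,0,90] → ·  [on edge]
  covered (8 px):
    · · · · · · · · · ·
    · · · · █ · · · · ·
    · · · █ █ █ · · · ·
    · · · █ █ █ █ · · ·
    · · · · · · · · · ·
    · · · · · · · · · ·
T2:
  2·area = 64
  edge (2, 4)→(10, 10): d=(8,6) right/bottom  bias=-1
  edge (10, 10)→(2, 12): d=(-8,2) right/bottom  bias=-1
  edge (2, 12)→(2, 4): d=(0,-8) top-left  bias=+0
    (1,2)@(3, 5): e=[2,54,8] → █
    (2,2)@(5, 5): e=[-10,50,24] → ·
    (1,3)@(3, 7): e=[18,38,8] → █
    (2,3)@(5, 7): e=[6,34,24] → █
    (3,3)@(7, 7): e=[-6,30,40] → ·
    (1,4)@(3, 9): e=[34,22,8] → █
    (3,4)@(7, 9): e=[10,14,40] → █
    (4,4)@(9, 9): e=[-2,10,56] → ·
    (1,5)@(3, 11): e=[50,6,8] → █
    (3,5)@(7, 11): e=[26,-2,40] → ·
  covered (8 px):
    · · · · · · · · · ·
    · · · · · · · · · ·
    · █ · · · · · · · ·
    · █ █ · · · · · · ·
    · █ █ █ · · · · · ·
    · █ █ · · · · · · ·

Answer: 20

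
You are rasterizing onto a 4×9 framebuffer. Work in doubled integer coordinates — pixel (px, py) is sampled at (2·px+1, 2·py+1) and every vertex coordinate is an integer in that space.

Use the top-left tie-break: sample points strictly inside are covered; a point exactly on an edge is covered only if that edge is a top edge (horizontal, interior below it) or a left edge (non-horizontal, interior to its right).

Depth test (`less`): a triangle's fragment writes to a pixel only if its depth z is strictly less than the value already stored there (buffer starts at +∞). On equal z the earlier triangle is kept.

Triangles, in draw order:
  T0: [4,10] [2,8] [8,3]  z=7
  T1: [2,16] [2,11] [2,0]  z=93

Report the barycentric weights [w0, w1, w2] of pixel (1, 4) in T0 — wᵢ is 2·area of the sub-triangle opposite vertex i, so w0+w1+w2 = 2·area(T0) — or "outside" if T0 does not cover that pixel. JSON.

T0:
  2·area = 22
  edge (4, 10)→(2, 8): d=(-2,-2) top-left  bias=+0
  edge (2, 8)→(8, 3): d=(6,-5) top-left  bias=+0
  edge (8, 3)→(4, 10): d=(-4,7) right/bottom  bias=-1
    (0,3)@(1, 7): e=[0,-11,33] → ·  [on edge]
    (2,3)@(5, 7): e=[8,9,5] → #
    (3,3)@(7, 7): e=[12,19,-9] → ·
    (1,4)@(3, 9): e=[0,11,11] → #  [on edge]
    (2,4)@(5, 9): e=[4,21,-3] → ·
    (1,5)@(3, 11): e=[-4,23,3] → ·
    (2,5)@(5, 11): e=[0,33,-11] → ·  [on edge]
    (3,6)@(7, 13): e=[0,55,-33] → ·  [on edge]
  covered (2 px):
    · · · ·
    · · · ·
    · · · ·
    · · # ·
    · # · ·
    · · · ·
    · · · ·
    · · · ·
    · · · ·
T1:
  degenerate (2·area = 0) — covers nothing

Final: [11,11,0]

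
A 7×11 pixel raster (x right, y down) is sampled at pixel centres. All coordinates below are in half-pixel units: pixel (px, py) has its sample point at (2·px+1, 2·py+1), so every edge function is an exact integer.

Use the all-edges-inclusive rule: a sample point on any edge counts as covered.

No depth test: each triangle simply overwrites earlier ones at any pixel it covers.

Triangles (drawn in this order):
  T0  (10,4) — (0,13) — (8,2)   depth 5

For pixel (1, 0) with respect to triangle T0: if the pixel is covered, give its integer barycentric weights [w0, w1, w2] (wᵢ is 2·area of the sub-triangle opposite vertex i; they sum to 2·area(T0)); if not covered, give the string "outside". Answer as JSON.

T0:
  2·area = 38
  edge (10, 4)→(0, 13): d=(-10,9) inclusive
  edge (0, 13)→(8, 2): d=(8,-11) inclusive
  edge (8, 2)→(10, 4): d=(2,2) inclusive
    (3,0)@(7, 1): e=[57,-19,0] → .  [on edge]
    (4,1)@(9, 3): e=[19,19,0] → X  [on edge]
    (5,1)@(11, 3): e=[1,41,-4] → .
    (3,2)@(7, 5): e=[17,13,8] → X
    (4,2)@(9, 5): e=[-1,35,4] → .
    (5,2)@(11, 5): e=[-19,57,0] → .  [on edge]
    (2,3)@(5, 7): e=[15,7,16] → X
    (3,3)@(7, 7): e=[-3,29,12] → .
    (6,3)@(13, 7): e=[-57,95,0] → .  [on edge]
    (1,4)@(3, 9): e=[13,1,24] → X
    (2,4)@(5, 9): e=[-5,23,20] → .
    (1,5)@(3, 11): e=[-7,17,28] → .
  covered (4 px):
    . . . . . . .
    . . . . X . .
    . . . X . . .
    . . X . . . .
    . X . . . . .
    . . . . . . .
    . . . . . . .
    . . . . . . .
    . . . . . . .
    . . . . . . .
    . . . . . . .

Result: "outside"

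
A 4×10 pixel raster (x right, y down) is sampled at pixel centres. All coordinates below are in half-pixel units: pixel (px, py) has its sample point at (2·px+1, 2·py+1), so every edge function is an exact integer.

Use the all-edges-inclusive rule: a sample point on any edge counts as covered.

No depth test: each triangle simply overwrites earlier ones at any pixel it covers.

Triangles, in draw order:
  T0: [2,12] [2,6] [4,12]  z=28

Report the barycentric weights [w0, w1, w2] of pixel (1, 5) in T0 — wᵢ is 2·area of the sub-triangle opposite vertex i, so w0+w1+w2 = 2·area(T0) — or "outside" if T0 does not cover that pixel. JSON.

T0:
  2·area = 12
  edge (2, 12)→(2, 6): d=(0,-6) inclusive
  edge (2, 6)→(4, 12): d=(2,6) inclusive
  edge (4, 12)→(2, 12): d=(-2,0) inclusive
    (0,1)@(1, 3): e=[-6,0,18] → ·  [on edge]
    (1,4)@(3, 9): e=[6,0,6] → █  [on edge]
    (2,4)@(5, 9): e=[18,-12,6] → ·
    (1,5)@(3, 11): e=[6,4,2] → █
    (2,5)@(5, 11): e=[18,-8,2] → ·
    (1,6)@(3, 13): e=[6,8,-2] → ·
    (2,7)@(5, 15): e=[18,0,-6] → ·  [on edge]
  covered (2 px):
    · · · ·
    · · · ·
    · · · ·
    · · · ·
    · █ · ·
    · █ · ·
    · · · ·
    · · · ·
    · · · ·
    · · · ·

Final: [4,2,6]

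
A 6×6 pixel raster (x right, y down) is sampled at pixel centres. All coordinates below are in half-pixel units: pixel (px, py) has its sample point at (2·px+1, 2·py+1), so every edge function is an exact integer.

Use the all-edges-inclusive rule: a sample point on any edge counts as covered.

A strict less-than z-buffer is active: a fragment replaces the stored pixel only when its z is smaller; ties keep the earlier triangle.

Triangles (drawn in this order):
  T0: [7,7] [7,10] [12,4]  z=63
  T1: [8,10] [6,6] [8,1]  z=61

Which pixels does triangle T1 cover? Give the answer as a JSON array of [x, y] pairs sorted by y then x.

T0:
  2·area = 15  (B↔C swapped to make it positive)
  edge (7, 7)→(12, 4): d=(5,-3) inclusive
  edge (12, 4)→(7, 10): d=(-5,6) inclusive
  edge (7, 10)→(7, 7): d=(0,-3) inclusive
    (3,0)@(7, 1): e=[-30,45,0] → .  [on edge]
    (3,1)@(7, 3): e=[-20,35,0] → .  [on edge]
    (3,2)@(7, 5): e=[-10,25,0] → .  [on edge]
    (5,2)@(11, 5): e=[2,1,12] → X
    (3,3)@(7, 7): e=[0,15,0] → X  [on edge]
    (4,3)@(9, 7): e=[6,3,6] → X
    (5,3)@(11, 7): e=[12,-9,12] → .
    (3,4)@(7, 9): e=[10,5,0] → X  [on edge]
    (4,4)@(9, 9): e=[16,-7,6] → .
    (3,5)@(7, 11): e=[20,-5,0] → .  [on edge]
  covered (4 px):
    . . . . . .
    . . . . . .
    . . . . . X
    . . . X X .
    . . . X . .
    . . . . . .
T1:
  2·area = 18
  edge (8, 10)→(6, 6): d=(-2,-4) inclusive
  edge (6, 6)→(8, 1): d=(2,-5) inclusive
  edge (8, 1)→(8, 10): d=(0,9) inclusive
    (3,2)@(7, 5): e=[6,3,9] → X
    (4,2)@(9, 5): e=[14,13,-9] → .
    (3,3)@(7, 7): e=[2,7,9] → X
    (4,3)@(9, 7): e=[10,17,-9] → .
    (3,4)@(7, 9): e=[-2,11,9] → .
  covered (2 px):
    . . . . . .
    . . . . . .
    . . . X . .
    . . . X . .
    . . . . . .
    . . . . . .

Result: [[3,2],[3,3]]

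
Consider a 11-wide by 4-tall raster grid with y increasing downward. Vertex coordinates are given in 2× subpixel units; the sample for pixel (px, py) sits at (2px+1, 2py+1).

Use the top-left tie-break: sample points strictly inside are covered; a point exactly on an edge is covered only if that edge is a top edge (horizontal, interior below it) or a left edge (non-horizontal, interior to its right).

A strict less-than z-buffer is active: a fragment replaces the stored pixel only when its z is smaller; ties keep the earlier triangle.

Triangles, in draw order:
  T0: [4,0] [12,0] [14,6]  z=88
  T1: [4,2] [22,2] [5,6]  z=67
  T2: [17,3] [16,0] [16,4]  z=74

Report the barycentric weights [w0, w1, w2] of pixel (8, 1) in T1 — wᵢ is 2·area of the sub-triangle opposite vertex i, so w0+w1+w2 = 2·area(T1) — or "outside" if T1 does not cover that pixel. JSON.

T0:
  2·area = 48
  edge (4, 0)→(12, 0): d=(8,0) top-left  bias=+0
  edge (12, 0)→(14, 6): d=(2,6) right/bottom  bias=-1
  edge (14, 6)→(4, 0): d=(-10,-6) top-left  bias=+0
    (3,0)@(7, 1): e=[8,32,8] → X
    (4,0)@(9, 1): e=[8,20,20] → X
    (5,0)@(11, 1): e=[8,8,32] → X
    (6,0)@(13, 1): e=[8,-4,44] → .
    (3,1)@(7, 3): e=[24,36,-12] → .
    (4,1)@(9, 3): e=[24,24,0] → X  [on edge]
    (6,1)@(13, 3): e=[24,0,24] → .  [on edge]
    (4,2)@(9, 5): e=[40,28,-20] → .
    (5,2)@(11, 5): e=[40,16,-8] → .
    (6,2)@(13, 5): e=[40,4,4] → X
    (7,2)@(15, 5): e=[40,-8,16] → .
    (6,3)@(13, 7): e=[56,8,-16] → .
  covered (6 px):
    . . . X X X . . . . .
    . . . . X X . . . . .
    . . . . . . X . . . .
    . . . . . . . . . . .
T1:
  2·area = 72
  edge (4, 2)→(22, 2): d=(18,0) top-left  bias=+0
  edge (22, 2)→(5, 6): d=(-17,4) right/bottom  bias=-1
  edge (5, 6)→(4, 2): d=(-1,-4) top-left  bias=+0
    (2,1)@(5, 3): e=[18,51,3] → X
    (3,1)@(7, 3): e=[18,43,11] → X
    (4,1)@(9, 3): e=[18,35,19] → X
    (5,1)@(11, 3): e=[18,27,27] → X
    (6,1)@(13, 3): e=[18,19,35] → X
    (7,1)@(15, 3): e=[18,11,43] → X
    (8,1)@(17, 3): e=[18,3,51] → X
    (9,1)@(19, 3): e=[18,-5,59] → .
    (2,2)@(5, 5): e=[54,17,1] → X
    (5,2)@(11, 5): e=[54,-7,25] → .
    (6,2)@(13, 5): e=[54,-15,33] → .
    (7,2)@(15, 5): e=[54,-23,41] → .
  covered (10 px):
    . . . . . . . . . . .
    . . X X X X X X X . .
    . . X X X . . . . . .
    . . . . . . . . . . .
T2:
  2·area = 4  (B↔C swapped to make it positive)
  edge (17, 3)→(16, 4): d=(-1,1) right/bottom  bias=-1
  edge (16, 4)→(16, 0): d=(0,-4) top-left  bias=+0
  edge (16, 0)→(17, 3): d=(1,3) right/bottom  bias=-1
    (9,0)@(19, 1): e=[0,12,-8] → .  [on edge]
    (8,1)@(17, 3): e=[0,4,0] → .  [on edge]
    (7,2)@(15, 5): e=[0,-4,8] → .  [on edge]
    (6,3)@(13, 7): e=[0,-12,16] → .  [on edge]
  covered (0 px):
    . . . . . . . . . . .
    . . . . . . . . . . .
    . . . . . . . . . . .
    . . . . . . . . . . .

Answer: [3,51,18]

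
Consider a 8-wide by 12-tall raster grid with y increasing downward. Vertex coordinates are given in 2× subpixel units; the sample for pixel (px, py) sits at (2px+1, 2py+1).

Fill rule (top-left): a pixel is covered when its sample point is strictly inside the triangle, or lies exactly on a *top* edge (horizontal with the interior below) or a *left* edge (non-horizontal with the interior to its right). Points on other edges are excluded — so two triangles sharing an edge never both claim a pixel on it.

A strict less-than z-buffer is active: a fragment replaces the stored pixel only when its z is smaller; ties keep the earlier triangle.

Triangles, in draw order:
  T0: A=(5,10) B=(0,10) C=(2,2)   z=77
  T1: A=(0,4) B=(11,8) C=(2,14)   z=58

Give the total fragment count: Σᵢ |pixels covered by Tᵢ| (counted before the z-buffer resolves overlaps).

T0:
  2·area = 40
  edge (5, 10)→(0, 10): d=(-5,0) right/bottom  bias=-1
  edge (0, 10)→(2, 2): d=(2,-8) top-left  bias=+0
  edge (2, 2)→(5, 10): d=(3,8) right/bottom  bias=-1
    (1,2)@(3, 5): e=[25,14,1] → █
    (2,2)@(5, 5): e=[25,30,-15] → ·
    (0,3)@(1, 7): e=[15,2,23] → █
    (2,3)@(5, 7): e=[15,34,-9] → ·
    (0,4)@(1, 9): e=[5,6,29] → █
    (2,4)@(5, 9): e=[5,38,-3] → ·
    (0,5)@(1, 11): e=[-5,10,35] → ·
    (1,5)@(3, 11): e=[-5,26,19] → ·
  covered (5 px):
    · · · · · · · ·
    · · · · · · · ·
    · █ · · · · · ·
    █ █ · · · · · ·
    █ █ · · · · · ·
    · · · · · · · ·
    · · · · · · · ·
    · · · · · · · ·
    · · · · · · · ·
    · · · · · · · ·
    · · · · · · · ·
    · · · · · · · ·
T1:
  2·area = 102
  edge (0, 4)→(11, 8): d=(11,4) right/bottom  bias=-1
  edge (11, 8)→(2, 14): d=(-9,6) right/bottom  bias=-1
  edge (2, 14)→(0, 4): d=(-2,-10) top-left  bias=+0
    (0,2)@(1, 5): e=[7,87,8] → █
    (1,2)@(3, 5): e=[-1,75,28] → ·
    (0,3)@(1, 7): e=[29,69,4] → █
    (1,3)@(3, 7): e=[21,57,24] → █
    (2,3)@(5, 7): e=[13,45,44] → █
    (3,3)@(7, 7): e=[5,33,64] → █
    (4,3)@(9, 7): e=[-3,21,84] → ·
    (0,4)@(1, 9): e=[51,51,0] → █  [on edge]
    (4,4)@(9, 9): e=[19,3,80] → █
    (5,4)@(11, 9): e=[11,-9,100] → ·
    (0,5)@(1, 11): e=[73,33,-4] → ·
    (1,5)@(3, 11): e=[65,21,16] → █
    (1,9)@(3, 19): e=[153,-51,0] → ·  [on edge]
  covered (13 px):
    · · · · · · · ·
    · · · · · · · ·
    █ · · · · · · ·
    █ █ █ █ · · · ·
    █ █ █ █ █ · · ·
    · █ █ · · · · ·
    · █ · · · · · ·
    · · · · · · · ·
    · · · · · · · ·
    · · · · · · · ·
    · · · · · · · ·
    · · · · · · · ·

Result: 18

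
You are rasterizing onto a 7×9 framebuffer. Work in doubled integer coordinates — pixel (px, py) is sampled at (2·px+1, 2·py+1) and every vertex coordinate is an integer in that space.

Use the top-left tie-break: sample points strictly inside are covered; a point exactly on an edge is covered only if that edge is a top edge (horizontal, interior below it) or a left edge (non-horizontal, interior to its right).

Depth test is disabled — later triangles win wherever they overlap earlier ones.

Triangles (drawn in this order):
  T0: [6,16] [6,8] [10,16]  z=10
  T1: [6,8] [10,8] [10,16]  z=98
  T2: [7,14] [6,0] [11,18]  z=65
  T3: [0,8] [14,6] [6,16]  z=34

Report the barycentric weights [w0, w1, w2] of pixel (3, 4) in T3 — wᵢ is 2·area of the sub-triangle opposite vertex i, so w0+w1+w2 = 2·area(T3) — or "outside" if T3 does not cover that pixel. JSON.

T0:
  2·area = 32
  edge (6, 16)→(6, 8): d=(0,-8) top-left  bias=+0
  edge (6, 8)→(10, 16): d=(4,8) right/bottom  bias=-1
  edge (10, 16)→(6, 16): d=(-4,0) right/bottom  bias=-1
    (3,5)@(7, 11): e=[8,4,20] → X
    (4,5)@(9, 11): e=[24,-12,20] → .
    (3,6)@(7, 13): e=[8,12,12] → X
    (4,6)@(9, 13): e=[24,-4,12] → .
    (3,7)@(7, 15): e=[8,20,4] → X
    (4,7)@(9, 15): e=[24,4,4] → X
    (5,7)@(11, 15): e=[40,-12,4] → .
    (3,8)@(7, 17): e=[8,28,-4] → .
    (4,8)@(9, 17): e=[24,12,-4] → .
  covered (4 px):
    . . . . . . .
    . . . . . . .
    . . . . . . .
    . . . . . . .
    . . . . . . .
    . . . X . . .
    . . . X . . .
    . . . X X . .
    . . . . . . .
T1:
  2·area = 32
  edge (6, 8)→(10, 8): d=(4,0) top-left  bias=+0
  edge (10, 8)→(10, 16): d=(0,8) right/bottom  bias=-1
  edge (10, 16)→(6, 8): d=(-4,-8) top-left  bias=+0
    (3,4)@(7, 9): e=[4,24,4] → X
    (4,4)@(9, 9): e=[4,8,20] → X
    (5,4)@(11, 9): e=[4,-8,36] → .
    (3,5)@(7, 11): e=[12,24,-4] → .
    (4,5)@(9, 11): e=[12,8,12] → X
    (5,5)@(11, 11): e=[12,-8,28] → .
    (4,6)@(9, 13): e=[20,8,4] → X
    (5,6)@(11, 13): e=[20,-8,20] → .
    (4,7)@(9, 15): e=[28,8,-4] → .
  covered (4 px):
    . . . . . . .
    . . . . . . .
    . . . . . . .
    . . . . . . .
    . . . X X . .
    . . . . X . .
    . . . . X . .
    . . . . . . .
    . . . . . . .
T2:
  2·area = 52
  edge (7, 14)→(6, 0): d=(-1,-14) top-left  bias=+0
  edge (6, 0)→(11, 18): d=(5,18) right/bottom  bias=-1
  edge (11, 18)→(7, 14): d=(-4,-4) top-left  bias=+0
    (3,2)@(7, 5): e=[9,7,36] → X
    (4,2)@(9, 5): e=[37,-29,44] → .
    (3,3)@(7, 7): e=[7,17,28] → X
    (4,3)@(9, 7): e=[35,-19,36] → .
    (3,4)@(7, 9): e=[5,27,20] → X
    (4,4)@(9, 9): e=[33,-9,28] → .
    (3,5)@(7, 11): e=[3,37,12] → X
    (4,5)@(9, 11): e=[31,1,20] → X
    (5,5)@(11, 11): e=[59,-35,28] → .
    (3,6)@(7, 13): e=[1,47,4] → X
    (5,6)@(11, 13): e=[57,-25,20] → .
    (3,7)@(7, 15): e=[-1,57,-4] → .
  covered (8 px):
    . . . . . . .
    . . . . . . .
    . . . X . . .
    . . . X . . .
    . . . X . . .
    . . . X X . .
    . . . X X . .
    . . . . X . .
    . . . . . . .
T3:
  2·area = 124
  edge (0, 8)→(14, 6): d=(14,-2) top-left  bias=+0
  edge (14, 6)→(6, 16): d=(-8,10) right/bottom  bias=-1
  edge (6, 16)→(0, 8): d=(-6,-8) top-left  bias=+0
    (3,3)@(7, 7): e=[0,62,62] → X  [on edge]
    (4,3)@(9, 7): e=[4,42,78] → X
    (5,3)@(11, 7): e=[8,22,94] → X
    (6,3)@(13, 7): e=[12,2,110] → X
    (0,4)@(1, 9): e=[16,106,2] → X
    (1,4)@(3, 9): e=[20,86,18] → X
    (2,4)@(5, 9): e=[24,66,34] → X
    (6,4)@(13, 9): e=[40,-14,98] → .
    (0,5)@(1, 11): e=[44,90,-10] → .
    (1,5)@(3, 11): e=[48,70,6] → X
    (5,5)@(11, 11): e=[64,-10,70] → .
    (1,6)@(3, 13): e=[76,54,-6] → .
  covered (16 px):
    . . . . . . .
    . . . . . . .
    . . . . . . .
    . . . X X X X
    X X X X X X .
    . X X X X . .
    . . X X . . .
    . . . . . . .
    . . . . . . .

Result: [46,50,28]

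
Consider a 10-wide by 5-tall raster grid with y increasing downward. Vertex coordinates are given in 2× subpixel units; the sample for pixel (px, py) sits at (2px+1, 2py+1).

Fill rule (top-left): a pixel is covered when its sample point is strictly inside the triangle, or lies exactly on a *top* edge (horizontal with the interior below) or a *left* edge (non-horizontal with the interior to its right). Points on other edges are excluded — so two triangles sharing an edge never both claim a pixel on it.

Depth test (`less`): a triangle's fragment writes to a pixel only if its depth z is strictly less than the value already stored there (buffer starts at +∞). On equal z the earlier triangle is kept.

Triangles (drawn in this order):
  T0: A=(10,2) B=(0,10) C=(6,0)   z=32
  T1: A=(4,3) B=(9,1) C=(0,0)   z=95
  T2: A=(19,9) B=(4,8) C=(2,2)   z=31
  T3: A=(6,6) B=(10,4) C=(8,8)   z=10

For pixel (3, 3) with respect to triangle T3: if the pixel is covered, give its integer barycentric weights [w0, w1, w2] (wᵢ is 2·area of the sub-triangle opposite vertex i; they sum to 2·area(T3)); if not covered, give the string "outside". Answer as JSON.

T0:
  2·area = 52
  edge (10, 2)→(0, 10): d=(-10,8) right/bottom  bias=-1
  edge (0, 10)→(6, 0): d=(6,-10) top-left  bias=+0
  edge (6, 0)→(10, 2): d=(4,2) right/bottom  bias=-1
    (3,0)@(7, 1): e=[34,16,2] → █
    (4,0)@(9, 1): e=[18,36,-2] → ·
    (2,1)@(5, 3): e=[30,8,14] → █
    (4,1)@(9, 3): e=[-2,48,6] → ·
    (1,2)@(3, 5): e=[26,0,26] → █  [on edge]
    (3,2)@(7, 5): e=[-6,40,18] → ·
    (1,3)@(3, 7): e=[6,12,34] → █
    (2,3)@(5, 7): e=[-10,32,30] → ·
    (0,4)@(1, 9): e=[2,4,46] → █
    (1,4)@(3, 9): e=[-14,24,42] → ·
  covered (7 px):
    · · · █ · · · · · ·
    · · █ █ · · · · · ·
    · █ █ · · · · · · ·
    · █ · · · · · · · ·
    █ · · · · · · · · ·
T1:
  2·area = 23  (B↔C swapped to make it positive)
  edge (4, 3)→(0, 0): d=(-4,-3) top-left  bias=+0
  edge (0, 0)→(9, 1): d=(9,1) right/bottom  bias=-1
  edge (9, 1)→(4, 3): d=(-5,2) right/bottom  bias=-1
    (1,0)@(3, 1): e=[5,6,12] → █
    (2,0)@(5, 1): e=[11,4,8] → █
    (3,0)@(7, 1): e=[17,2,4] → █
    (4,0)@(9, 1): e=[23,0,0] → ·  [on edge]
    (1,1)@(3, 3): e=[-3,24,2] → ·
    (2,1)@(5, 3): e=[3,22,-2] → ·
    (3,1)@(7, 3): e=[9,20,-6] → ·
  covered (3 px):
    · █ █ █ · · · · · ·
    · · · · · · · · · ·
    · · · · · · · · · ·
    · · · · · · · · · ·
    · · · · · · · · · ·
T2:
  2·area = 88
  edge (19, 9)→(4, 8): d=(-15,-1) top-left  bias=+0
  edge (4, 8)→(2, 2): d=(-2,-6) top-left  bias=+0
  edge (2, 2)→(19, 9): d=(17,7) right/bottom  bias=-1
    (1,1)@(3, 3): e=[74,4,10] → █
    (2,1)@(5, 3): e=[76,16,-4] → ·
    (1,2)@(3, 5): e=[44,0,44] → █  [on edge]
    (2,2)@(5, 5): e=[46,12,30] → █
    (3,2)@(7, 5): e=[48,24,16] → █
    (4,2)@(9, 5): e=[50,36,2] → █
    (5,2)@(11, 5): e=[52,48,-12] → ·
    (1,3)@(3, 7): e=[14,-4,78] → ·
    (2,3)@(5, 7): e=[16,8,64] → █
    (5,3)@(11, 7): e=[22,44,22] → █
    (6,3)@(13, 7): e=[24,56,8] → █
    (7,3)@(15, 7): e=[26,68,-6] → ·
    (9,4)@(19, 9): e=[0,88,0] → ·  [on edge]
  covered (10 px):
    · · · · · · · · · ·
    · █ · · · · · · · ·
    · █ █ █ █ · · · · ·
    · · █ █ █ █ █ · · ·
    · · · · · · · · · ·
T3:
  2·area = 12
  edge (6, 6)→(10, 4): d=(4,-2) top-left  bias=+0
  edge (10, 4)→(8, 8): d=(-2,4) right/bottom  bias=-1
  edge (8, 8)→(6, 6): d=(-2,-2) top-left  bias=+0
    (0,0)@(1, 1): e=[-30,42,0] → ·  [on edge]
    (1,1)@(3, 3): e=[-18,30,0] → ·  [on edge]
    (2,2)@(5, 5): e=[-6,18,0] → ·  [on edge]
    (4,2)@(9, 5): e=[2,2,8] → █
    (5,2)@(11, 5): e=[6,-6,12] → ·
    (3,3)@(7, 7): e=[6,6,0] → █  [on edge]
    (4,3)@(9, 7): e=[10,-2,4] → ·
    (3,4)@(7, 9): e=[14,2,-4] → ·
    (4,4)@(9, 9): e=[18,-6,0] → ·  [on edge]
  covered (2 px):
    · · · · · · · · · ·
    · · · · · · · · · ·
    · · · · █ · · · · ·
    · · · █ · · · · · ·
    · · · · · · · · · ·

Result: [6,0,6]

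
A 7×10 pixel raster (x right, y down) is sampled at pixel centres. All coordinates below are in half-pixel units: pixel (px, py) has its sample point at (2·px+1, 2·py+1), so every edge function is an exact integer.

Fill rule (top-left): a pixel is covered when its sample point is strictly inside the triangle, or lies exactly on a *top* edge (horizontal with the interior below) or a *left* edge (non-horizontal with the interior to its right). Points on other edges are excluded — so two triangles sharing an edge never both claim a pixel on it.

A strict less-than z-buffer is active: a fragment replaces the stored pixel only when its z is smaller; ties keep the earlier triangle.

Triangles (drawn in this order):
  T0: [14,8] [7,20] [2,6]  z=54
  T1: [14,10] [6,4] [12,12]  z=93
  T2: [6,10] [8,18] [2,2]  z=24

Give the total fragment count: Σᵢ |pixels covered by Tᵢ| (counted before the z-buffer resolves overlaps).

T0:
  2·area = 158
  edge (14, 8)→(7, 20): d=(-7,12) right/bottom  bias=-1
  edge (7, 20)→(2, 6): d=(-5,-14) top-left  bias=+0
  edge (2, 6)→(14, 8): d=(12,2) right/bottom  bias=-1
    (1,3)@(3, 7): e=[139,9,10] → █
    (2,3)@(5, 7): e=[115,37,6] → █
    (3,3)@(7, 7): e=[91,65,2] → █
    (4,3)@(9, 7): e=[67,93,-2] → ·
    (1,4)@(3, 9): e=[125,-1,34] → ·
    (2,4)@(5, 9): e=[101,27,30] → █
    (4,4)@(9, 9): e=[53,83,22] → █
    (5,4)@(11, 9): e=[29,111,18] → █
    (6,4)@(13, 9): e=[5,139,14] → █
    (2,5)@(5, 11): e=[87,17,54] → █
    (6,5)@(13, 11): e=[-9,129,38] → ·
    (2,6)@(5, 13): e=[73,7,78] → █
  covered (20 px):
    · · · · · · ·
    · · · · · · ·
    · · · · · · ·
    · █ █ █ · · ·
    · · █ █ █ █ █
    · · █ █ █ █ ·
    · · █ █ █ █ ·
    · · · █ █ · ·
    · · · █ · · ·
    · · · █ · · ·
T1:
  2·area = 28  (B↔C swapped to make it positive)
  edge (14, 10)→(12, 12): d=(-2,2) right/bottom  bias=-1
  edge (12, 12)→(6, 4): d=(-6,-8) top-left  bias=+0
  edge (6, 4)→(14, 10): d=(8,6) right/bottom  bias=-1
    (3,2)@(7, 5): e=[24,2,2] → █
    (4,2)@(9, 5): e=[20,18,-10] → ·
    (3,3)@(7, 7): e=[20,-10,18] → ·
    (4,3)@(9, 7): e=[16,6,6] → █
    (5,3)@(11, 7): e=[12,22,-6] → ·
    (4,4)@(9, 9): e=[12,-6,22] → ·
    (5,4)@(11, 9): e=[8,10,10] → █
    (6,4)@(13, 9): e=[4,26,-2] → ·
    (5,5)@(11, 11): e=[4,-2,26] → ·
    (6,5)@(13, 11): e=[0,14,14] → ·  [on edge]
    (5,6)@(11, 13): e=[0,-14,42] → ·  [on edge]
    (4,7)@(9, 15): e=[0,-42,70] → ·  [on edge]
    (3,8)@(7, 17): e=[0,-70,98] → ·  [on edge]
    (2,9)@(5, 19): e=[0,-98,126] → ·  [on edge]
  covered (3 px):
    · · · · · · ·
    · · · · · · ·
    · · · █ · · ·
    · · · · █ · ·
    · · · · · █ ·
    · · · · · · ·
    · · · · · · ·
    · · · · · · ·
    · · · · · · ·
    · · · · · · ·
T2:
  2·area = 16
  edge (6, 10)→(8, 18): d=(2,8) right/bottom  bias=-1
  edge (8, 18)→(2, 2): d=(-6,-16) top-left  bias=+0
  edge (2, 2)→(6, 10): d=(4,8) right/bottom  bias=-1
    (2,4)@(5, 9): e=[6,6,4] → █
    (3,4)@(7, 9): e=[-10,38,-12] → ·
    (2,5)@(5, 11): e=[10,-6,12] → ·
    (3,7)@(7, 15): e=[2,2,12] → █
    (4,7)@(9, 15): e=[-14,34,-4] → ·
    (3,8)@(7, 17): e=[6,-10,20] → ·
  covered (2 px):
    · · · · · · ·
    · · · · · · ·
    · · · · · · ·
    · · · · · · ·
    · · █ · · · ·
    · · · · · · ·
    · · · · · · ·
    · · · █ · · ·
    · · · · · · ·
    · · · · · · ·

Result: 25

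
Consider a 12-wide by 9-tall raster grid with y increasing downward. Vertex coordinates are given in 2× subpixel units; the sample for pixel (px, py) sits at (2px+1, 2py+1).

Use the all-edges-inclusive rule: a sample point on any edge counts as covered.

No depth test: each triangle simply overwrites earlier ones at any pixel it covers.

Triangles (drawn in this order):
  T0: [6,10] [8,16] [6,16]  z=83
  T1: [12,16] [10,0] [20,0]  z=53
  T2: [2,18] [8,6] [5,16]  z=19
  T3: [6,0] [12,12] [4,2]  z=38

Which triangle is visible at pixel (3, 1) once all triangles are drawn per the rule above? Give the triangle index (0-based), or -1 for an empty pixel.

T0:
  2·area = 12
  edge (6, 10)→(8, 16): d=(2,6) inclusive
  edge (8, 16)→(6, 16): d=(-2,0) inclusive
  edge (6, 16)→(6, 10): d=(0,-6) inclusive
    (1,0)@(3, 1): e=[0,30,-18] → ·  [on edge]
    (2,3)@(5, 7): e=[0,18,-6] → ·  [on edge]
    (3,6)@(7, 13): e=[0,6,6] → █  [on edge]
    (4,6)@(9, 13): e=[-12,6,18] → ·
    (3,7)@(7, 15): e=[4,2,6] → █
    (4,7)@(9, 15): e=[-8,2,18] → ·
    (3,8)@(7, 17): e=[8,-2,6] → ·
  covered (2 px):
    · · · · · · · · · · · ·
    · · · · · · · · · · · ·
    · · · · · · · · · · · ·
    · · · · · · · · · · · ·
    · · · · · · · · · · · ·
    · · · · · · · · · · · ·
    · · · █ · · · · · · · ·
    · · · █ · · · · · · · ·
    · · · · · · · · · · · ·
T1:
  2·area = 160
  edge (12, 16)→(10, 0): d=(-2,-16) inclusive
  edge (10, 0)→(20, 0): d=(10,0) inclusive
  edge (20, 0)→(12, 16): d=(-8,16) inclusive
    (5,0)@(11, 1): e=[14,10,136] → █
    (6,0)@(13, 1): e=[46,10,104] → █
    (7,0)@(15, 1): e=[78,10,72] → █
    (8,0)@(17, 1): e=[110,10,40] → █
    (9,0)@(19, 1): e=[142,10,8] → █
    (10,0)@(21, 1): e=[174,10,-24] → ·
    (5,1)@(11, 3): e=[10,30,120] → █
    (9,1)@(19, 3): e=[138,30,-8] → ·
    (5,2)@(11, 5): e=[6,50,104] → █
    (9,2)@(19, 5): e=[134,50,-24] → ·
    (5,3)@(11, 7): e=[2,70,88] → █
    (8,3)@(17, 7): e=[98,70,-8] → ·
  covered (20 px):
    · · · · · █ █ █ █ █ · ·
    · · · · · █ █ █ █ · · ·
    · · · · · █ █ █ █ · · ·
    · · · · · █ █ █ · · · ·
    · · · · · · █ █ · · · ·
    · · · · · · █ · · · · ·
    · · · · · · █ · · · · ·
    · · · · · · · · · · · ·
    · · · · · · · · · · · ·
T2:
  2·area = 24
  edge (2, 18)→(8, 6): d=(6,-12) inclusive
  edge (8, 6)→(5, 16): d=(-3,10) inclusive
  edge (5, 16)→(2, 18): d=(-3,2) inclusive
    (3,4)@(7, 9): e=[6,1,17] → █
    (4,4)@(9, 9): e=[30,-19,13] → ·
    (3,5)@(7, 11): e=[18,-5,11] → ·
    (2,6)@(5, 13): e=[6,9,9] → █
    (3,6)@(7, 13): e=[30,-11,5] → ·
    (2,7)@(5, 15): e=[18,3,3] → █
    (3,7)@(7, 15): e=[42,-17,-1] → ·
    (1,8)@(3, 17): e=[6,17,1] → █
    (2,8)@(5, 17): e=[30,-3,-3] → ·
  covered (4 px):
    · · · · · · · · · · · ·
    · · · · · · · · · · · ·
    · · · · · · · · · · · ·
    · · · · · · · · · · · ·
    · · · █ · · · · · · · ·
    · · · · · · · · · · · ·
    · · █ · · · · · · · · ·
    · · █ · · · · · · · · ·
    · █ · · · · · · · · · ·
T3:
  2·area = 36
  edge (6, 0)→(12, 12): d=(6,12) inclusive
  edge (12, 12)→(4, 2): d=(-8,-10) inclusive
  edge (4, 2)→(6, 0): d=(2,-2) inclusive
    (2,0)@(5, 1): e=[18,18,0] → █  [on edge]
    (3,0)@(7, 1): e=[-6,38,4] → ·
    (1,1)@(3, 3): e=[54,-18,0] → ·  [on edge]
    (2,1)@(5, 3): e=[30,2,4] → █
    (3,1)@(7, 3): e=[6,22,8] → █
    (4,1)@(9, 3): e=[-18,42,12] → ·
    (0,2)@(1, 5): e=[90,-54,0] → ·  [on edge]
    (2,2)@(5, 5): e=[42,-14,8] → ·
    (3,2)@(7, 5): e=[18,6,12] → █
    (4,2)@(9, 5): e=[-6,26,16] → ·
    (3,3)@(7, 7): e=[30,-10,16] → ·
    (4,3)@(9, 7): e=[6,10,20] → █
  covered (5 px):
    · · █ · · · · · · · · ·
    · · █ █ · · · · · · · ·
    · · · █ · · · · · · · ·
    · · · · █ · · · · · · ·
    · · · · · · · · · · · ·
    · · · · · · · · · · · ·
    · · · · · · · · · · · ·
    · · · · · · · · · · · ·
    · · · · · · · · · · · ·

Z-buffer (winner per pixel, '.' = empty):
  . . 3 . . 1 1 1 1 1 . .
  . . 3 3 . 1 1 1 1 . . .
  . . . 3 . 1 1 1 1 . . .
  . . . . 3 1 1 1 . . . .
  . . . 2 . . 1 1 . . . .
  . . . . . . 1 . . . . .
  . . 2 0 . . 1 . . . . .
  . . 2 0 . . . . . . . .
  . 2 . . . . . . . . . .

Final: 3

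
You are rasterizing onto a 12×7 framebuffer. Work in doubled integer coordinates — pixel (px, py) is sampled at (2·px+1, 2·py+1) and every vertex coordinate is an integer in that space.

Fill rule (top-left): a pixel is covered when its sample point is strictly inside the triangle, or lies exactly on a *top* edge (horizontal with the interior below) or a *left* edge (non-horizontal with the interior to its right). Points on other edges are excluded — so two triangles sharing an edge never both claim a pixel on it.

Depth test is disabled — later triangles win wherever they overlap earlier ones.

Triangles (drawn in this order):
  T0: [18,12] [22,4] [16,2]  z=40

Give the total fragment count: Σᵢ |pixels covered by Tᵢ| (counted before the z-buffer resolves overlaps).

T0:
  2·area = 56  (B↔C swapped to make it positive)
  edge (18, 12)→(16, 2): d=(-2,-10) top-left  bias=+0
  edge (16, 2)→(22, 4): d=(6,2) right/bottom  bias=-1
  edge (22, 4)→(18, 12): d=(-4,8) right/bottom  bias=-1
    (6,0)@(13, 1): e=[-28,0,84] → .  [on edge]
    (8,1)@(17, 3): e=[8,4,44] → X
    (9,1)@(19, 3): e=[28,0,28] → .  [on edge]
    (8,2)@(17, 5): e=[4,16,36] → X
    (9,2)@(19, 5): e=[24,12,20] → X
    (10,2)@(21, 5): e=[44,8,4] → X
    (11,2)@(23, 5): e=[64,4,-12] → .
    (8,3)@(17, 7): e=[0,28,28] → X  [on edge]
    (10,3)@(21, 7): e=[40,20,-4] → .
    (8,4)@(17, 9): e=[-4,40,20] → .
    (9,4)@(19, 9): e=[16,36,4] → X
    (10,4)@(21, 9): e=[36,32,-12] → .
  covered (7 px):
    . . . . . . . . . . . .
    . . . . . . . . X . . .
    . . . . . . . . X X X .
    . . . . . . . . X X . .
    . . . . . . . . . X . .
    . . . . . . . . . . . .
    . . . . . . . . . . . .

Answer: 7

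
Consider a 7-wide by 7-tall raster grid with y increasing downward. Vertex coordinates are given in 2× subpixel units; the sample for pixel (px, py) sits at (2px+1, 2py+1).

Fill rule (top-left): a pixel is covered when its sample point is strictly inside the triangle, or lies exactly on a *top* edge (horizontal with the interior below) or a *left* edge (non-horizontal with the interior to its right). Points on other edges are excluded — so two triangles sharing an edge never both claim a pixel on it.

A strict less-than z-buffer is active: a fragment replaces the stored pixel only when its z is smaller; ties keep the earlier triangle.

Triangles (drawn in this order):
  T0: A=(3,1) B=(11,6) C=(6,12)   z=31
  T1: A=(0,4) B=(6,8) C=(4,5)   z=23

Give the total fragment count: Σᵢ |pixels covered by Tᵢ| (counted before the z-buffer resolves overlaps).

T0:
  2·area = 73
  edge (3, 1)→(11, 6): d=(8,5) right/bottom  bias=-1
  edge (11, 6)→(6, 12): d=(-5,6) right/bottom  bias=-1
  edge (6, 12)→(3, 1): d=(-3,-11) top-left  bias=+0
    (1,0)@(3, 1): e=[0,73,0] → ·  [on edge]
    (2,1)@(5, 3): e=[6,51,16] → █
    (3,1)@(7, 3): e=[-4,39,38] → ·
    (2,2)@(5, 5): e=[22,41,10] → █
    (3,2)@(7, 5): e=[12,29,32] → █
    (4,2)@(9, 5): e=[2,17,54] → █
    (5,2)@(11, 5): e=[-8,5,76] → ·
    (2,3)@(5, 7): e=[38,31,4] → █
    (5,3)@(11, 7): e=[8,-5,70] → ·
    (2,4)@(5, 9): e=[54,21,-2] → ·
    (3,4)@(7, 9): e=[44,9,20] → █
    (4,4)@(9, 9): e=[34,-3,42] → ·
  covered (8 px):
    · · · · · · ·
    · · █ · · · ·
    · · █ █ █ · ·
    · · █ █ █ · ·
    · · · █ · · ·
    · · · · · · ·
    · · · · · · ·
T1:
  2·area = 10  (B↔C swapped to make it positive)
  edge (0, 4)→(4, 5): d=(4,1) right/bottom  bias=-1
  edge (4, 5)→(6, 8): d=(2,3) right/bottom  bias=-1
  edge (6, 8)→(0, 4): d=(-6,-4) top-left  bias=+0
    (1,2)@(3, 5): e=[1,3,6] → █
    (2,2)@(5, 5): e=[-1,-3,14] → ·
    (1,3)@(3, 7): e=[9,7,-6] → ·
    (2,3)@(5, 7): e=[7,1,2] → █
    (3,3)@(7, 7): e=[5,-5,10] → ·
    (2,4)@(5, 9): e=[15,5,-10] → ·
  covered (2 px):
    · · · · · · ·
    · · · · · · ·
    · █ · · · · ·
    · · █ · · · ·
    · · · · · · ·
    · · · · · · ·
    · · · · · · ·

Final: 10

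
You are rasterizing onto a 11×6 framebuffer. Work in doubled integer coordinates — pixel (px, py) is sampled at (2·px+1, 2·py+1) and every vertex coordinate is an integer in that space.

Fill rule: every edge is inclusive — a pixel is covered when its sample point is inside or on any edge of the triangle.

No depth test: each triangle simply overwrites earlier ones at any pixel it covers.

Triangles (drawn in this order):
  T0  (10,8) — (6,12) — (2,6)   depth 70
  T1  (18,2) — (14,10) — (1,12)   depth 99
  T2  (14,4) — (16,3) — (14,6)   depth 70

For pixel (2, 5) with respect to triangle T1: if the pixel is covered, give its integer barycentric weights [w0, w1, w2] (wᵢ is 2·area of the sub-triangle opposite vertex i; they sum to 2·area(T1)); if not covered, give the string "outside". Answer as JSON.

T0:
  2·area = 40
  edge (10, 8)→(6, 12): d=(-4,4) inclusive
  edge (6, 12)→(2, 6): d=(-4,-6) inclusive
  edge (2, 6)→(10, 8): d=(8,2) inclusive
    (8,0)@(17, 1): e=[0,110,-70] → .  [on edge]
    (7,1)@(15, 3): e=[0,90,-50] → .  [on edge]
    (6,2)@(13, 5): e=[0,70,-30] → .  [on edge]
    (1,3)@(3, 7): e=[32,2,6] → X
    (2,3)@(5, 7): e=[24,14,2] → X
    (3,3)@(7, 7): e=[16,26,-2] → .
    (5,3)@(11, 7): e=[0,50,-10] → .  [on edge]
    (1,4)@(3, 9): e=[24,-6,22] → .
    (2,4)@(5, 9): e=[16,6,18] → X
    (3,4)@(7, 9): e=[8,18,14] → X
    (4,4)@(9, 9): e=[0,30,10] → X  [on edge]
    (5,4)@(11, 9): e=[-8,42,6] → .
    (3,5)@(7, 11): e=[0,10,30] → X  [on edge]
  covered (6 px):
    . . . . . . . . . . .
    . . . . . . . . . . .
    . . . . . . . . . . .
    . X X . . . . . . . .
    . . X X X . . . . . .
    . . . X . . . . . . .
T1:
  2·area = 96
  edge (18, 2)→(14, 10): d=(-4,8) inclusive
  edge (14, 10)→(1, 12): d=(-13,2) inclusive
  edge (1, 12)→(18, 2): d=(17,-10) inclusive
    (8,1)@(17, 3): e=[4,85,7] → X
    (9,1)@(19, 3): e=[-12,81,27] → .
    (6,2)@(13, 5): e=[28,67,1] → X
    (7,2)@(15, 5): e=[12,63,21] → X
    (8,2)@(17, 5): e=[-4,59,41] → .
    (5,3)@(11, 7): e=[36,45,15] → X
    (8,3)@(17, 7): e=[-12,33,75] → .
    (3,4)@(7, 9): e=[60,27,9] → X
    (4,4)@(9, 9): e=[44,23,29] → X
    (7,4)@(15, 9): e=[-4,11,89] → .
    (1,5)@(3, 11): e=[84,9,3] → X
    (2,5)@(5, 11): e=[68,5,23] → X
  covered (13 px):
    . . . . . . . . . . .
    . . . . . . . . X . .
    . . . . . . X X . . .
    . . . . . X X X . . .
    . . . X X X X . . . .
    . X X X . . . . . . .
T2:
  2·area = 4
  edge (14, 4)→(16, 3): d=(2,-1) inclusive
  edge (16, 3)→(14, 6): d=(-2,3) inclusive
  edge (14, 6)→(14, 4): d=(0,-2) inclusive
  covered (0 px):
    . . . . . . . . . . .
    . . . . . . . . . . .
    . . . . . . . . . . .
    . . . . . . . . . . .
    . . . . . . . . . . .
    . . . . . . . . . . .

Final: [5,23,68]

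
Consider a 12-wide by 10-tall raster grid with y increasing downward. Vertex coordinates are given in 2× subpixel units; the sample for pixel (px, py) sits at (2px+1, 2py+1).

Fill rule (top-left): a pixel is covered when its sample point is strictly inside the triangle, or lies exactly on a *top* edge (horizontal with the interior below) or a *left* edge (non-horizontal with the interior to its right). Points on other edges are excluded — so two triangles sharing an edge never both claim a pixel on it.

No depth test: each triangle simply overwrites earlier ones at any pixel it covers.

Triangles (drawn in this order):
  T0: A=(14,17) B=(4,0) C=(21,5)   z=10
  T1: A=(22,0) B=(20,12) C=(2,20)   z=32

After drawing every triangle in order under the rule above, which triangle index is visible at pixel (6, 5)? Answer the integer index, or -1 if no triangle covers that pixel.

T0:
  2·area = 239
  edge (14, 17)→(4, 0): d=(-10,-17) top-left  bias=+0
  edge (4, 0)→(21, 5): d=(17,5) right/bottom  bias=-1
  edge (21, 5)→(14, 17): d=(-7,12) right/bottom  bias=-1
    (2,0)@(5, 1): e=[7,12,220] → X
    (3,0)@(7, 1): e=[41,2,196] → X
    (4,0)@(9, 1): e=[75,-8,172] → .
    (2,1)@(5, 3): e=[-13,46,206] → .
    (3,1)@(7, 3): e=[21,36,182] → X
    (4,1)@(9, 3): e=[55,26,158] → X
    (5,1)@(11, 3): e=[89,16,134] → X
    (6,1)@(13, 3): e=[123,6,110] → X
    (7,1)@(15, 3): e=[157,-4,86] → .
    (3,2)@(7, 5): e=[1,70,168] → X
    (7,2)@(15, 5): e=[137,30,72] → X
    (8,2)@(17, 5): e=[171,20,48] → X
    (10,2)@(21, 5): e=[239,0,0] → .  [on edge]
  covered (31 px):
    . . X X . . . . . . . .
    . . . X X X X . . . . .
    . . . X X X X X X X . .
    . . . . X X X X X X . .
    . . . . . X X X X . . .
    . . . . . X X X X . . .
    . . . . . . X X . . . .
    . . . . . . X X . . . .
    . . . . . . . . . . . .
    . . . . . . . . . . . .
T1:
  2·area = 200
  edge (22, 0)→(20, 12): d=(-2,12) right/bottom  bias=-1
  edge (20, 12)→(2, 20): d=(-18,8) right/bottom  bias=-1
  edge (2, 20)→(22, 0): d=(20,-20) top-left  bias=+0
    (10,0)@(21, 1): e=[10,190,0] → X  [on edge]
    (11,0)@(23, 1): e=[-14,174,40] → .
    (9,1)@(19, 3): e=[30,170,0] → X  [on edge]
    (11,1)@(23, 3): e=[-18,138,80] → .
    (8,2)@(17, 5): e=[50,150,0] → X  [on edge]
    (11,2)@(23, 5): e=[-22,102,120] → .
    (7,3)@(15, 7): e=[70,130,0] → X  [on edge]
    (10,3)@(21, 7): e=[-2,82,120] → .
    (6,4)@(13, 9): e=[90,110,0] → X  [on edge]
    (10,4)@(21, 9): e=[-6,46,160] → .
    (5,5)@(11, 11): e=[110,90,0] → X  [on edge]
    (10,5)@(21, 11): e=[-10,10,200] → .
    (4,6)@(9, 13): e=[130,70,0] → X  [on edge]
    (3,7)@(7, 15): e=[150,50,0] → X  [on edge]
    (2,8)@(5, 17): e=[170,30,0] → X  [on edge]
    (1,9)@(3, 19): e=[190,10,0] → X  [on edge]
  covered (30 px):
    . . . . . . . . . . X .
    . . . . . . . . . X X .
    . . . . . . . . X X X .
    . . . . . . . X X X . .
    . . . . . . X X X X . .
    . . . . . X X X X X . .
    . . . . X X X X X . . .
    . . . X X X X . . . . .
    . . X X . . . . . . . .
    . X . . . . . . . . . .

Z-buffer (winner per pixel, '.' = empty):
  . . 0 0 . . . . . . 1 .
  . . . 0 0 0 0 . . 1 1 .
  . . . 0 0 0 0 0 1 1 1 .
  . . . . 0 0 0 1 1 1 . .
  . . . . . 0 1 1 1 1 . .
  . . . . . 1 1 1 1 1 . .
  . . . . 1 1 1 1 1 . . .
  . . . 1 1 1 1 0 . . . .
  . . 1 1 . . . . . . . .
  . 1 . . . . . . . . . .

Final: 1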